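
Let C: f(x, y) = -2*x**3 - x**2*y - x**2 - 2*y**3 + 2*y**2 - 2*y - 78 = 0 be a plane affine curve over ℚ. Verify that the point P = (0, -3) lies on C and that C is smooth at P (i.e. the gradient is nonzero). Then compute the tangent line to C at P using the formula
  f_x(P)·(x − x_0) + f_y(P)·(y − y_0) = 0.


Tangent line at P: -68*y - 204 = 0.

Step 1: f(0, -3) = 0, so P lies on C.
Step 2: partial derivatives
  f_x(x, y) = -6*x**2 - 2*x*y - 2*x, f_y(x, y) = -x**2 - 6*y**2 + 4*y - 2.
  f_x(P) = 0, f_y(P) = -68 (gradient nonzero, so P is smooth).
Step 3: tangent line at P: 0·(x − 0) + -68·(y − -3) = 0.
Expanding: -68*y - 204 = 0.


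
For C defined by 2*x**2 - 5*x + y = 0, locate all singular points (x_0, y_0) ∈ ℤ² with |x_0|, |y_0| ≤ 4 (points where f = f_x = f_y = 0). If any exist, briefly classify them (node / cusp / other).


No singular points in the scanned grid; C is smooth there.

Compute partial derivatives:
  f_x = 4*x - 5.
  f_y = 1.
f_y = 1 is a nonzero constant, so f_y never vanishes: no point (x, y) can satisfy f = f_x = f_y = 0. In particular no (x, y) ∈ {−4, ..., 4}² is singular; the curve is smooth.


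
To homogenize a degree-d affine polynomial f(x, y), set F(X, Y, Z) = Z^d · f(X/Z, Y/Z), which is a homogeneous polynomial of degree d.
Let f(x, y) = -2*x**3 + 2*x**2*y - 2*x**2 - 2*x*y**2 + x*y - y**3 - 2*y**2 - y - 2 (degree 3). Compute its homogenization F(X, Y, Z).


F(X, Y, Z) = -2*X**3 + 2*X**2*Y - 2*X**2*Z - 2*X*Y**2 + X*Y*Z - Y**3 - 2*Y**2*Z - Y*Z**2 - 2*Z**3

deg(f) = 3.
Substitute x = X/Z, y = Y/Z into f, then multiply by Z^3.
  monomial -2·x^3·y^0 ↦ -2·X^3·Y^0·Z^0.
  monomial 2·x^2·y^1 ↦ 2·X^2·Y^1·Z^0.
  monomial -2·x^2·y^0 ↦ -2·X^2·Y^0·Z^1.
  monomial -2·x^1·y^2 ↦ -2·X^1·Y^2·Z^0.
  monomial 1·x^1·y^1 ↦ 1·X^1·Y^1·Z^1.
  monomial -1·x^0·y^3 ↦ -1·X^0·Y^3·Z^0.
  monomial -2·x^0·y^2 ↦ -2·X^0·Y^2·Z^1.
  monomial -1·x^0·y^1 ↦ -1·X^0·Y^1·Z^2.
  monomial -2·x^0·y^0 ↦ -2·X^0·Y^0·Z^3.
Collecting: F(X, Y, Z) = -2*X**3 + 2*X**2*Y - 2*X**2*Z - 2*X*Y**2 + X*Y*Z - Y**3 - 2*Y**2*Z - Y*Z**2 - 2*Z**3.


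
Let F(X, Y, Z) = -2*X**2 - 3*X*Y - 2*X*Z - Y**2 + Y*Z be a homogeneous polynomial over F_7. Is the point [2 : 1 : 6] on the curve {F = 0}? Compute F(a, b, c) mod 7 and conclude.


F(2,1,6) ≡ 2 (mod 7); P is NOT on the curve.

Evaluate F(2, 1, 6) term-by-term (mod 7).
  -2*X**2 ↦ -2·4·1·1 = -8
  -3*X*Y ↦ -3·2·1·1 = -6
  -2*X*Z ↦ -2·2·1·6 = -24
  -Y**2 ↦ -1·1·1·1 = -1
  Y*Z ↦ 1·1·1·6 = 6
Sum: F(2, 1, 6) = (-8) + (-6) + (-24) + (-1) + (6) = -33.
Reducing mod 7: -33 ≡ 2 (mod 7).
Since F(a, b, c) ≡ 2 ≠ 0 (mod 7), P does NOT lie on the curve.


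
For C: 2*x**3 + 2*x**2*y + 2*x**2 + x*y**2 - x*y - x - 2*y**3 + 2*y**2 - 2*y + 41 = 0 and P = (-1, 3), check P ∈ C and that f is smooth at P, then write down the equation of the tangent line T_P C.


Tangent line at P: -5*x - 47*y + 136 = 0.

Step 1: f(-1, 3) = 0, so P lies on C.
Step 2: partial derivatives
  f_x(x, y) = 6*x**2 + 4*x*y + 4*x + y**2 - y - 1, f_y(x, y) = 2*x**2 + 2*x*y - x - 6*y**2 + 4*y - 2.
  f_x(P) = -5, f_y(P) = -47 (gradient nonzero, so P is smooth).
Step 3: tangent line at P: -5·(x − -1) + -47·(y − 3) = 0.
Expanding: -5*x - 47*y + 136 = 0.


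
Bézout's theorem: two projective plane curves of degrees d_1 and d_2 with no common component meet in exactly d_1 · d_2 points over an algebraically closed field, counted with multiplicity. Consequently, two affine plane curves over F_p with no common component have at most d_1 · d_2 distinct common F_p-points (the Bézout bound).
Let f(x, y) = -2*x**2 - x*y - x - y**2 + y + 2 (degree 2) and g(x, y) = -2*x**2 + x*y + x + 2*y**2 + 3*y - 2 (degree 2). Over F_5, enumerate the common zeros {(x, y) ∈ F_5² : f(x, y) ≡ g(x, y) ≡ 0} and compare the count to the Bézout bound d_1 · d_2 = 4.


Common zeros: {(2, 3)}; count = 1; Bézout bound = 4.

deg(f) = 2, deg(g) = 2, so Bézout bound = 4.
Scan x ∈ F_5. For each x, list the y ∈ F_5 with f(x, y) ≡ 0 and those with g(x, y) ≡ 0 (mod 5); the common zeros in that column are the intersection.
  x = 0: f ≡ 0 at y ∈ {2, 4}; g ≡ 0 at y ∈ {3}; common: ∅.
  x = 1: f ≡ 0 at y ∈ {2, 3}; g ≡ 0 at y ∈ {4}; common: ∅.
  x = 2: f ≡ 0 at y ∈ {1, 3}; g ≡ 0 at y ∈ {2, 3}; common: {3}.
  x = 3: f ≡ 0 at y ∈ ∅; g ≡ 0 at y ∈ ∅; common: ∅.
  x = 4: f ≡ 0 at y ∈ ∅; g ≡ 0 at y ∈ {0, 4}; common: ∅.
Collecting: common zeros = {(2, 3)}, so the count is 1.
Comparison with the Bézout bound: 1 ≤ 4 = deg(f)·deg(g), as expected for curves with no common component (the affine F_5-count falls short of the bound because intersections may lie at infinity, over extension fields, or carry multiplicity).


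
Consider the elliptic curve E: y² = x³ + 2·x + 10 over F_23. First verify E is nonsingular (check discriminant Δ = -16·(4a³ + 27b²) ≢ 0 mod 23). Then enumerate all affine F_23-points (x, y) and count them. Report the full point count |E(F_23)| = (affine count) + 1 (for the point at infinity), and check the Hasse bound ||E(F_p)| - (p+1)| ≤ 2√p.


Affine points = {(1, 6), (1, 17), (4, 6), (4, 17), (6, 10), (6, 13), (8, 3), (8, 20), (10, 8), (10, 15), (11, 11), (11, 12), (13, 5), (13, 18), (17, 9), (17, 14), (18, 6), (18, 17), (20, 0)}; affine count = 19; |E(F_23)| = 20.

Discriminant check: Δ ∝ 4a³ + 27b² = 4·2³ + 27·10² = 4·8 + 27·100 ≡ 18 (mod 23). Nonzero ⇒ E is nonsingular.
For each x ∈ F_23, compute rhs = x³ + 2·x + 10 mod 23, then count y ∈ F_23 with y² ≡ rhs.
  x = 0: rhs = 10, matching y values: none (0 points).
  x = 1: rhs = 13, matching y values: 6, 17 (2 points).
  x = 2: rhs = 22, matching y values: none (0 points).
  x = 3: rhs = 20, matching y values: none (0 points).
  x = 4: rhs = 13, matching y values: 6, 17 (2 points).
  x = 5: rhs = 7, matching y values: none (0 points).
  x = 6: rhs = 8, matching y values: 10, 13 (2 points).
  x = 7: rhs = 22, matching y values: none (0 points).
  x = 8: rhs = 9, matching y values: 3, 20 (2 points).
  x = 9: rhs = 21, matching y values: none (0 points).
  x = 10: rhs = 18, matching y values: 8, 15 (2 points).
  x = 11: rhs = 6, matching y values: 11, 12 (2 points).
  x = 12: rhs = 14, matching y values: none (0 points).
  x = 13: rhs = 2, matching y values: 5, 18 (2 points).
  x = 14: rhs = 22, matching y values: none (0 points).
  x = 15: rhs = 11, matching y values: none (0 points).
  x = 16: rhs = 21, matching y values: none (0 points).
  x = 17: rhs = 12, matching y values: 9, 14 (2 points).
  x = 18: rhs = 13, matching y values: 6, 17 (2 points).
  x = 19: rhs = 7, matching y values: none (0 points).
  x = 20: rhs = 0, matching y values: 0 (1 points).
  x = 21: rhs = 21, matching y values: none (0 points).
  x = 22: rhs = 7, matching y values: none (0 points).
Total affine count: 19.
Full point count |E(F_23)| = 19 + 1 = 20.
Hasse bound: |20 − (23+1)| = |-4| = 4 ≤ 2√23 ≈ 9.5917 ✓.


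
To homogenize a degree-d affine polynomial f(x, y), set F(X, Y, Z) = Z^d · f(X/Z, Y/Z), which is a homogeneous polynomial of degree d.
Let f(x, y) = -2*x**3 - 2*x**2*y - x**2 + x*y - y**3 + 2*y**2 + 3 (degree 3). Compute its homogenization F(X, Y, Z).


F(X, Y, Z) = -2*X**3 - 2*X**2*Y - X**2*Z + X*Y*Z - Y**3 + 2*Y**2*Z + 3*Z**3

deg(f) = 3.
Substitute x = X/Z, y = Y/Z into f, then multiply by Z^3.
  monomial -2·x^3·y^0 ↦ -2·X^3·Y^0·Z^0.
  monomial -2·x^2·y^1 ↦ -2·X^2·Y^1·Z^0.
  monomial -1·x^2·y^0 ↦ -1·X^2·Y^0·Z^1.
  monomial 1·x^1·y^1 ↦ 1·X^1·Y^1·Z^1.
  monomial -1·x^0·y^3 ↦ -1·X^0·Y^3·Z^0.
  monomial 2·x^0·y^2 ↦ 2·X^0·Y^2·Z^1.
  monomial 3·x^0·y^0 ↦ 3·X^0·Y^0·Z^3.
Collecting: F(X, Y, Z) = -2*X**3 - 2*X**2*Y - X**2*Z + X*Y*Z - Y**3 + 2*Y**2*Z + 3*Z**3.


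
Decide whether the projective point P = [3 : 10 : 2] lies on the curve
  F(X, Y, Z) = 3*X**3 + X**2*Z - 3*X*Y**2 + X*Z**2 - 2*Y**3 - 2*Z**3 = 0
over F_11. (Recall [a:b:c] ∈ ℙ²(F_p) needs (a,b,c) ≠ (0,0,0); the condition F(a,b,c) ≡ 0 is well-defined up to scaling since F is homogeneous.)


F(3,10,2) ≡ 0 (mod 11); P is on the curve.

Evaluate F(3, 10, 2) term-by-term (mod 11).
  3*X**3 ↦ 3·27·1·1 = 81
  X**2*Z ↦ 1·9·1·2 = 18
  -3*X*Y**2 ↦ -3·3·100·1 = -900
  X*Z**2 ↦ 1·3·1·4 = 12
  -2*Y**3 ↦ -2·1·1000·1 = -2000
  -2*Z**3 ↦ -2·1·1·8 = -16
Sum: F(3, 10, 2) = (81) + (18) + (-900) + (12) + (-2000) + (-16) = -2805.
Reducing mod 11: -2805 ≡ 0 (mod 11).
Since F(a, b, c) ≡ 0 (mod 11), P lies on the curve.


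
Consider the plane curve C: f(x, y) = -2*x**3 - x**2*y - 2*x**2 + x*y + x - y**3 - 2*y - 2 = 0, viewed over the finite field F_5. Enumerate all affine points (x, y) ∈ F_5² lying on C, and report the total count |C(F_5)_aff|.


Affine F_5-points: {(0, 1), (0, 3), (1, 0), (2, 2), (3, 1), (3, 2)}; count = 6.

For each of the 25 pairs (x, y) ∈ F_5², evaluate f(x, y) mod 5. Record the zeros.
  x = 0: [0↦3, 1↦0, 2↦1, 3↦0, 4↦1]  zeros at y ∈ {1, 3}
  x = 1: [0↦0, 1↦2, 2↦3, 3↦2, 4↦3]  zeros at y ∈ {0}
  x = 2: [0↦1, 1↦1, 2↦0, 3↦2, 4↦1]  zeros at y ∈ {2}
  x = 3: [0↦4, 1↦0, 2↦0, 3↦3, 4↦3]  zeros at y ∈ {1, 2}
  x = 4: [0↦2, 1↦2, 2↦1, 3↦3, 4↦2]  zeros at y ∈ ∅
Collecting zeros: affine points = {(0, 1), (0, 3), (1, 0), (2, 2), (3, 1), (3, 2)}.
Total count |C(F_5)_aff| = 6.


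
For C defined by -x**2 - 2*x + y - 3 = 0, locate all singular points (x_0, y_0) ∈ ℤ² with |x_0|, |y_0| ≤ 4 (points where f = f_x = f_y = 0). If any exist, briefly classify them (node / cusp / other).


No singular points in the scanned grid; C is smooth there.

Compute partial derivatives:
  f_x = -2*x - 2.
  f_y = 1.
f_y = 1 is a nonzero constant, so f_y never vanishes: no point (x, y) can satisfy f = f_x = f_y = 0. In particular no (x, y) ∈ {−4, ..., 4}² is singular; the curve is smooth.


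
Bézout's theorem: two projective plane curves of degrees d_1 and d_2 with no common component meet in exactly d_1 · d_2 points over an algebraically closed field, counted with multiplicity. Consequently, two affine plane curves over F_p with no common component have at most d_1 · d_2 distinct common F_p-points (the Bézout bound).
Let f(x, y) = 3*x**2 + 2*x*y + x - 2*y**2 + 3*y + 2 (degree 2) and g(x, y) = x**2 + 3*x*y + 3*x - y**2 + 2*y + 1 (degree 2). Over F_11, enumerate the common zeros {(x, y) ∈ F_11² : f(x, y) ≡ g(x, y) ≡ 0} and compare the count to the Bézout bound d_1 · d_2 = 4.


Common zeros: ∅; count = 0; Bézout bound = 4.

deg(f) = 2, deg(g) = 2, so Bézout bound = 4.
Scan x ∈ F_11. For each x, list the y ∈ F_11 with f(x, y) ≡ 0 and those with g(x, y) ≡ 0 (mod 11); the common zeros in that column are the intersection.
  x = 0: f ≡ 0 at y ∈ {2, 5}; g ≡ 0 at y ∈ ∅; common: ∅.
  x = 1: f ≡ 0 at y ∈ ∅; g ≡ 0 at y ∈ {2, 3}; common: ∅.
  x = 2: f ≡ 0 at y ∈ {2, 7}; g ≡ 0 at y ∈ {0, 8}; common: ∅.
  x = 3: f ≡ 0 at y ∈ ∅; g ≡ 0 at y ∈ ∅; common: ∅.
  x = 4: f ≡ 0 at y ∈ {4, 7}; g ≡ 0 at y ∈ {6, 8}; common: ∅.
  x = 5: f ≡ 0 at y ∈ {6}; g ≡ 0 at y ∈ ∅; common: ∅.
  x = 6: f ≡ 0 at y ∈ {3, 10}; g ≡ 0 at y ∈ {0, 9}; common: ∅.
  x = 7: f ≡ 0 at y ∈ ∅; g ≡ 0 at y ∈ ∅; common: ∅.
  x = 8: f ≡ 0 at y ∈ ∅; g ≡ 0 at y ∈ {6, 9}; common: ∅.
  x = 9: f ≡ 0 at y ∈ {6, 10}; g ≡ 0 at y ∈ {3, 4}; common: ∅.
  x = 10: f ≡ 0 at y ∈ {3}; g ≡ 0 at y ∈ ∅; common: ∅.
Collecting: common zeros = ∅, so the count is 0.
Comparison with the Bézout bound: 0 ≤ 4 = deg(f)·deg(g), as expected for curves with no common component (the affine F_11-count falls short of the bound because intersections may lie at infinity, over extension fields, or carry multiplicity).


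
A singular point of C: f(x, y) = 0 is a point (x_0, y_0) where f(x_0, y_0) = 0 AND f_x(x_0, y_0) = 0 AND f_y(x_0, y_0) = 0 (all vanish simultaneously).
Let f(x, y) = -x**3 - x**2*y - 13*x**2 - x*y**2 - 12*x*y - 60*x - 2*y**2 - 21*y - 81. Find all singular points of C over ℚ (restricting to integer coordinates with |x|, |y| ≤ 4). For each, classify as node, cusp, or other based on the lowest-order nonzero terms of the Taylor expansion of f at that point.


Singular points: {(-3, -3)}; classification: node.

Compute partial derivatives:
  f_x = -3*x**2 - 2*x*y - 26*x - y**2 - 12*y - 60.
  f_y = -x**2 - 2*x*y - 12*x - 4*y - 21.
Scan x_0 ∈ {−4, ..., 4}. For each x_0, f_y(x_0, y) is a polynomial in y; find its integer roots y ∈ {−4, ..., 4}, then test f_x and f at those candidates.
  x = -4: f_y(-4, y) = 4*y + 11; no integer root y with |y| ≤ 4.
  x = -3: f_y(-3, y) = 2*y + 6; vanishes at y ∈ {-3}. (-3, -3): f_x = 0, f = 0 — SINGULAR.
  x = -2: f_y(-2, y) = -1; no integer root y with |y| ≤ 4.
  x = -1: f_y(-1, y) = -2*y - 10; no integer root y with |y| ≤ 4.
  x = 0: f_y(0, y) = -4*y - 21; no integer root y with |y| ≤ 4.
  x = 1: f_y(1, y) = -6*y - 34; no integer root y with |y| ≤ 4.
  x = 2: f_y(2, y) = -8*y - 49; no integer root y with |y| ≤ 4.
  x = 3: f_y(3, y) = -10*y - 66; no integer root y with |y| ≤ 4.
  x = 4: f_y(4, y) = -12*y - 85; no integer root y with |y| ≤ 4.
Only singular point on the grid: (-3, -3).
Classify: substitute x = -3 + u, y = -3 + v and expand: f = -u**3 - u**2*v - u**2 - u*v**2 + v**2.
No constant or linear terms (consistent with a singular point). Quadratic part: -u**2 + v**2. Cubic part: -u**3 - u**2*v - u*v**2.
The quadratic part v**2 - u**2 = (v − u)(v + u) splits into two distinct linear factors, so there are two distinct tangent lines y − -3 = ±(x − -3) — this is a node (ordinary double point).
Classification: node.


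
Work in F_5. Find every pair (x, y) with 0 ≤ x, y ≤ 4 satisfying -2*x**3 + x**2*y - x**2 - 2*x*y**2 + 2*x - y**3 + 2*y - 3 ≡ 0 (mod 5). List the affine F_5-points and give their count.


Affine F_5-points: {(1, 3), (3, 0), (3, 2), (4, 1)}; count = 4.

For each of the 25 pairs (x, y) ∈ F_5², evaluate f(x, y) mod 5. Record the zeros.
  x = 0: [0↦2, 1↦3, 2↦3, 3↦1, 4↦1]  zeros at y ∈ ∅
  x = 1: [0↦1, 1↦1, 2↦1, 3↦0, 4↦2]  zeros at y ∈ {3}
  x = 2: [0↦1, 1↦2, 2↦4, 3↦1, 4↦2]  zeros at y ∈ ∅
  x = 3: [0↦0, 1↦4, 2↦0, 3↦2, 4↦4]  zeros at y ∈ {0, 2}
  x = 4: [0↦1, 1↦0, 2↦2, 3↦1, 4↦1]  zeros at y ∈ {1}
Collecting zeros: affine points = {(1, 3), (3, 0), (3, 2), (4, 1)}.
Total count |C(F_5)_aff| = 4.


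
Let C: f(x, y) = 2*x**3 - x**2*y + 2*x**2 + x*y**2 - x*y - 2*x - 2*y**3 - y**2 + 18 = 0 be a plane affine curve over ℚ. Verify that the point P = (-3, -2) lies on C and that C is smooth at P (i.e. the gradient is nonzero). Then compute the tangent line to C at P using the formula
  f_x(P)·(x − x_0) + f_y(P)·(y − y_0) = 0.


Tangent line at P: 34*x - 14*y + 74 = 0.

Step 1: f(-3, -2) = 0, so P lies on C.
Step 2: partial derivatives
  f_x(x, y) = 6*x**2 - 2*x*y + 4*x + y**2 - y - 2, f_y(x, y) = -x**2 + 2*x*y - x - 6*y**2 - 2*y.
  f_x(P) = 34, f_y(P) = -14 (gradient nonzero, so P is smooth).
Step 3: tangent line at P: 34·(x − -3) + -14·(y − -2) = 0.
Expanding: 34*x - 14*y + 74 = 0.


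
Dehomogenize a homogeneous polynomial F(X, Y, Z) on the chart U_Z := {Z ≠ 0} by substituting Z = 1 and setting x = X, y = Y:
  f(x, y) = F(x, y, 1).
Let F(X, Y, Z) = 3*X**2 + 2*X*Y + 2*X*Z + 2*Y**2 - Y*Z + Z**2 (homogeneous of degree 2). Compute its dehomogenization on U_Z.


f(x, y) = 3*x**2 + 2*x*y + 2*x + 2*y**2 - y + 1

On U_Z we set Z = 1. Each monomial c·X^i·Y^j·Z^k in F becomes c·x^i·y^j·1^k = c·x^i·y^j.
Substituting Z = 1: F(X, Y, 1) = 3*x**2 + 2*x*y + 2*x + 2*y**2 - y + 1.
Note: deg(f) ≤ deg(F) = 2; strict inequality happens when F is divisible by Z (lost terms).


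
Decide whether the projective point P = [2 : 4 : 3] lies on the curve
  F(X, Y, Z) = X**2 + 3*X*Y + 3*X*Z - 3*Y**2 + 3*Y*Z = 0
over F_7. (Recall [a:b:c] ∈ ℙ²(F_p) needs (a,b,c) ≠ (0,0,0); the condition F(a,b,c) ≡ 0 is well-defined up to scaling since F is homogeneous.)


F(2,4,3) ≡ 6 (mod 7); P is NOT on the curve.

Evaluate F(2, 4, 3) term-by-term (mod 7).
  X**2 ↦ 1·4·1·1 = 4
  3*X*Y ↦ 3·2·4·1 = 24
  3*X*Z ↦ 3·2·1·3 = 18
  -3*Y**2 ↦ -3·1·16·1 = -48
  3*Y*Z ↦ 3·1·4·3 = 36
Sum: F(2, 4, 3) = (4) + (24) + (18) + (-48) + (36) = 34.
Reducing mod 7: 34 ≡ 6 (mod 7).
Since F(a, b, c) ≡ 6 ≠ 0 (mod 7), P does NOT lie on the curve.


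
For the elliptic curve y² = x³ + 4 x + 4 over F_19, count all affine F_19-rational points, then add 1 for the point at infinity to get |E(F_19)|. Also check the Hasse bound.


Affine points = {(0, 2), (0, 17), (1, 3), (1, 16), (2, 1), (2, 18), (3, 9), (3, 10), (5, 4), (5, 15), (6, 4), (6, 15), (8, 4), (8, 15), (9, 3), (9, 16), (11, 7), (11, 12), (13, 7), (13, 12), (14, 7), (14, 12), (15, 0), (17, 8), (17, 11)}; affine count = 25; |E(F_19)| = 26.

Discriminant check: Δ ∝ 4a³ + 27b² = 4·4³ + 27·4² = 4·64 + 27·16 ≡ 4 (mod 19). Nonzero ⇒ E is nonsingular.
For each x ∈ F_19, compute rhs = x³ + 4·x + 4 mod 19, then count y ∈ F_19 with y² ≡ rhs.
  x = 0: rhs = 4, matching y values: 2, 17 (2 points).
  x = 1: rhs = 9, matching y values: 3, 16 (2 points).
  x = 2: rhs = 1, matching y values: 1, 18 (2 points).
  x = 3: rhs = 5, matching y values: 9, 10 (2 points).
  x = 4: rhs = 8, matching y values: none (0 points).
  x = 5: rhs = 16, matching y values: 4, 15 (2 points).
  x = 6: rhs = 16, matching y values: 4, 15 (2 points).
  x = 7: rhs = 14, matching y values: none (0 points).
  x = 8: rhs = 16, matching y values: 4, 15 (2 points).
  x = 9: rhs = 9, matching y values: 3, 16 (2 points).
  x = 10: rhs = 18, matching y values: none (0 points).
  x = 11: rhs = 11, matching y values: 7, 12 (2 points).
  x = 12: rhs = 13, matching y values: none (0 points).
  x = 13: rhs = 11, matching y values: 7, 12 (2 points).
  x = 14: rhs = 11, matching y values: 7, 12 (2 points).
  x = 15: rhs = 0, matching y values: 0 (1 points).
  x = 16: rhs = 3, matching y values: none (0 points).
  x = 17: rhs = 7, matching y values: 8, 11 (2 points).
  x = 18: rhs = 18, matching y values: none (0 points).
Total affine count: 25.
Full point count |E(F_19)| = 25 + 1 = 26.
Hasse bound: |26 − (19+1)| = |6| = 6 ≤ 2√19 ≈ 8.7178 ✓.


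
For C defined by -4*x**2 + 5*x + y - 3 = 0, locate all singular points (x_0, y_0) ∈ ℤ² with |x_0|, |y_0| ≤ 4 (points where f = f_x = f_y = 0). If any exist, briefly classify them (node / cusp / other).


No singular points in the scanned grid; C is smooth there.

Compute partial derivatives:
  f_x = 5 - 8*x.
  f_y = 1.
f_y = 1 is a nonzero constant, so f_y never vanishes: no point (x, y) can satisfy f = f_x = f_y = 0. In particular no (x, y) ∈ {−4, ..., 4}² is singular; the curve is smooth.


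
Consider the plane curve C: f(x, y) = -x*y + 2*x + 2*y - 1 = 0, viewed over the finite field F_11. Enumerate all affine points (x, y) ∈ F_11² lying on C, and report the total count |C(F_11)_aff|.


Affine F_11-points: {(0, 6), (1, 10), (3, 5), (4, 9), (5, 3), (6, 0), (7, 7), (8, 8), (9, 4), (10, 1)}; count = 10.

For each of the 121 pairs (x, y) ∈ F_11², evaluate f(x, y) mod 11. Record the zeros.
  x = 0: [0↦10, 1↦1, 2↦3, 3↦5, 4↦7, 5↦9, 6↦0, 7↦2, 8↦4, 9↦6, 10↦8]  zeros at y ∈ {6}
  x = 1: [0↦1, 1↦2, 2↦3, 3↦4, 4↦5, 5↦6, 6↦7, 7↦8, 8↦9, 9↦10, 10↦0]  zeros at y ∈ {10}
  x = 2: [0↦3, 1↦3, 2↦3, 3↦3, 4↦3, 5↦3, 6↦3, 7↦3, 8↦3, 9↦3, 10↦3]  zeros at y ∈ ∅
  x = 3: [0↦5, 1↦4, 2↦3, 3↦2, 4↦1, 5↦0, 6↦10, 7↦9, 8↦8, 9↦7, 10↦6]  zeros at y ∈ {5}
  x = 4: [0↦7, 1↦5, 2↦3, 3↦1, 4↦10, 5↦8, 6↦6, 7↦4, 8↦2, 9↦0, 10↦9]  zeros at y ∈ {9}
  x = 5: [0↦9, 1↦6, 2↦3, 3↦0, 4↦8, 5↦5, 6↦2, 7↦10, 8↦7, 9↦4, 10↦1]  zeros at y ∈ {3}
  x = 6: [0↦0, 1↦7, 2↦3, 3↦10, 4↦6, 5↦2, 6↦9, 7↦5, 8↦1, 9↦8, 10↦4]  zeros at y ∈ {0}
  x = 7: [0↦2, 1↦8, 2↦3, 3↦9, 4↦4, 5↦10, 6↦5, 7↦0, 8↦6, 9↦1, 10↦7]  zeros at y ∈ {7}
  x = 8: [0↦4, 1↦9, 2↦3, 3↦8, 4↦2, 5↦7, 6↦1, 7↦6, 8↦0, 9↦5, 10↦10]  zeros at y ∈ {8}
  x = 9: [0↦6, 1↦10, 2↦3, 3↦7, 4↦0, 5↦4, 6↦8, 7↦1, 8↦5, 9↦9, 10↦2]  zeros at y ∈ {4}
  x = 10: [0↦8, 1↦0, 2↦3, 3↦6, 4↦9, 5↦1, 6↦4, 7↦7, 8↦10, 9↦2, 10↦5]  zeros at y ∈ {1}
Collecting zeros: affine points = {(0, 6), (1, 10), (3, 5), (4, 9), (5, 3), (6, 0), (7, 7), (8, 8), (9, 4), (10, 1)}.
Total count |C(F_11)_aff| = 10.


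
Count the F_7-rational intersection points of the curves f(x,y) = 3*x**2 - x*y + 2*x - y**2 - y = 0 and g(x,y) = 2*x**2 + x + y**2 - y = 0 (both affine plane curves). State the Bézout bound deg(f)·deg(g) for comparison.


Common zeros: {(0, 0), (3, 1)}; count = 2; Bézout bound = 4.

deg(f) = 2, deg(g) = 2, so Bézout bound = 4.
Scan x ∈ F_7. For each x, list the y ∈ F_7 with f(x, y) ≡ 0 and those with g(x, y) ≡ 0 (mod 7); the common zeros in that column are the intersection.
  x = 0: f ≡ 0 at y ∈ {0, 6}; g ≡ 0 at y ∈ {0, 1}; common: {0}.
  x = 1: f ≡ 0 at y ∈ ∅; g ≡ 0 at y ∈ ∅; common: ∅.
  x = 2: f ≡ 0 at y ∈ ∅; g ≡ 0 at y ∈ ∅; common: ∅.
  x = 3: f ≡ 0 at y ∈ {1, 2}; g ≡ 0 at y ∈ {0, 1}; common: {1}.
  x = 4: f ≡ 0 at y ∈ {0, 2}; g ≡ 0 at y ∈ {3, 5}; common: ∅.
  x = 5: f ≡ 0 at y ∈ ∅; g ≡ 0 at y ∈ ∅; common: ∅.
  x = 6: f ≡ 0 at y ∈ {1, 6}; g ≡ 0 at y ∈ {3, 5}; common: ∅.
Collecting: common zeros = {(0, 0), (3, 1)}, so the count is 2.
Comparison with the Bézout bound: 2 ≤ 4 = deg(f)·deg(g), as expected for curves with no common component (the affine F_7-count falls short of the bound because intersections may lie at infinity, over extension fields, or carry multiplicity).


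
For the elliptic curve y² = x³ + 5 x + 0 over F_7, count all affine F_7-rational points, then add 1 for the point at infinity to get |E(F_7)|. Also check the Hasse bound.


Affine points = {(0, 0), (2, 2), (2, 5), (3, 0), (4, 0), (6, 1), (6, 6)}; affine count = 7; |E(F_7)| = 8.

Discriminant check: Δ ∝ 4a³ + 27b² = 4·5³ + 27·0² = 4·125 + 27·0 ≡ 3 (mod 7). Nonzero ⇒ E is nonsingular.
For each x ∈ F_7, compute rhs = x³ + 5·x + 0 mod 7, then count y ∈ F_7 with y² ≡ rhs.
  x = 0: rhs = 0, matching y values: 0 (1 points).
  x = 1: rhs = 6, matching y values: none (0 points).
  x = 2: rhs = 4, matching y values: 2, 5 (2 points).
  x = 3: rhs = 0, matching y values: 0 (1 points).
  x = 4: rhs = 0, matching y values: 0 (1 points).
  x = 5: rhs = 3, matching y values: none (0 points).
  x = 6: rhs = 1, matching y values: 1, 6 (2 points).
Total affine count: 7.
Full point count |E(F_7)| = 7 + 1 = 8.
Hasse bound: |8 − (7+1)| = |0| = 0 ≤ 2√7 ≈ 5.2915 ✓.


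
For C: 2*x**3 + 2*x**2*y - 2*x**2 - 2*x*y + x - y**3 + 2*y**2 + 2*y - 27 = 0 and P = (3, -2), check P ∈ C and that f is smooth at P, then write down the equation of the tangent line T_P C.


Tangent line at P: 23*x - 6*y - 81 = 0.

Step 1: f(3, -2) = 0, so P lies on C.
Step 2: partial derivatives
  f_x(x, y) = 6*x**2 + 4*x*y - 4*x - 2*y + 1, f_y(x, y) = 2*x**2 - 2*x - 3*y**2 + 4*y + 2.
  f_x(P) = 23, f_y(P) = -6 (gradient nonzero, so P is smooth).
Step 3: tangent line at P: 23·(x − 3) + -6·(y − -2) = 0.
Expanding: 23*x - 6*y - 81 = 0.


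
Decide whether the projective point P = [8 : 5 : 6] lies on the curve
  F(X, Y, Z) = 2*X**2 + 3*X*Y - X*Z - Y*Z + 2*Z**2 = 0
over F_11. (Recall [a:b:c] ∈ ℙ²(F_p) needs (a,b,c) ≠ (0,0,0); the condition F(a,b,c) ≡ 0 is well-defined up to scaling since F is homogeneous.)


F(8,5,6) ≡ 0 (mod 11); P is on the curve.

Evaluate F(8, 5, 6) term-by-term (mod 11).
  2*X**2 ↦ 2·64·1·1 = 128
  3*X*Y ↦ 3·8·5·1 = 120
  -X*Z ↦ -1·8·1·6 = -48
  -Y*Z ↦ -1·1·5·6 = -30
  2*Z**2 ↦ 2·1·1·36 = 72
Sum: F(8, 5, 6) = (128) + (120) + (-48) + (-30) + (72) = 242.
Reducing mod 11: 242 ≡ 0 (mod 11).
Since F(a, b, c) ≡ 0 (mod 11), P lies on the curve.


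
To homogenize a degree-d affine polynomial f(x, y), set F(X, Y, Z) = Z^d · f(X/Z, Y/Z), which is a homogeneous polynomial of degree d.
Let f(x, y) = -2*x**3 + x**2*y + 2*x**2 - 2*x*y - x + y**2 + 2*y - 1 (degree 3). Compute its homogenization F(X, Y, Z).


F(X, Y, Z) = -2*X**3 + X**2*Y + 2*X**2*Z - 2*X*Y*Z - X*Z**2 + Y**2*Z + 2*Y*Z**2 - Z**3

deg(f) = 3.
Substitute x = X/Z, y = Y/Z into f, then multiply by Z^3.
  monomial -2·x^3·y^0 ↦ -2·X^3·Y^0·Z^0.
  monomial 1·x^2·y^1 ↦ 1·X^2·Y^1·Z^0.
  monomial 2·x^2·y^0 ↦ 2·X^2·Y^0·Z^1.
  monomial -2·x^1·y^1 ↦ -2·X^1·Y^1·Z^1.
  monomial -1·x^1·y^0 ↦ -1·X^1·Y^0·Z^2.
  monomial 1·x^0·y^2 ↦ 1·X^0·Y^2·Z^1.
  monomial 2·x^0·y^1 ↦ 2·X^0·Y^1·Z^2.
  monomial -1·x^0·y^0 ↦ -1·X^0·Y^0·Z^3.
Collecting: F(X, Y, Z) = -2*X**3 + X**2*Y + 2*X**2*Z - 2*X*Y*Z - X*Z**2 + Y**2*Z + 2*Y*Z**2 - Z**3.


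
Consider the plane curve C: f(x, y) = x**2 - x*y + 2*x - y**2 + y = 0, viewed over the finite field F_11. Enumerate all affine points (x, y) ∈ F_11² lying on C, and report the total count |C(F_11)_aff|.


Affine F_11-points: {(0, 0), (0, 1), (1, 5), (1, 6), (2, 5), (3, 3), (3, 6), (9, 0), (9, 3), (10, 1)}; count = 10.

For each of the 121 pairs (x, y) ∈ F_11², evaluate f(x, y) mod 11. Record the zeros.
  x = 0: [0↦0, 1↦0, 2↦9, 3↦5, 4↦10, 5↦2, 6↦3, 7↦2, 8↦10, 9↦5, 10↦9]  zeros at y ∈ {0, 1}
  x = 1: [0↦3, 1↦2, 2↦10, 3↦5, 4↦9, 5↦0, 6↦0, 7↦9, 8↦5, 9↦10, 10↦2]  zeros at y ∈ {5, 6}
  x = 2: [0↦8, 1↦6, 2↦2, 3↦7, 4↦10, 5↦0, 6↦10, 7↦7, 8↦2, 9↦6, 10↦8]  zeros at y ∈ {5}
  x = 3: [0↦4, 1↦1, 2↦7, 3↦0, 4↦2, 5↦2, 6↦0, 7↦7, 8↦1, 9↦4, 10↦5]  zeros at y ∈ {3, 6}
  x = 4: [0↦2, 1↦9, 2↦3, 3↦6, 4↦7, 5↦6, 6↦3, 7↦9, 8↦2, 9↦4, 10↦4]  zeros at y ∈ ∅
  x = 5: [0↦2, 1↦8, 2↦1, 3↦3, 4↦3, 5↦1, 6↦8, 7↦2, 8↦5, 9↦6, 10↦5]  zeros at y ∈ ∅
  x = 6: [0↦4, 1↦9, 2↦1, 3↦2, 4↦1, 5↦9, 6↦4, 7↦8, 8↦10, 9↦10, 10↦8]  zeros at y ∈ ∅
  x = 7: [0↦8, 1↦1, 2↦3, 3↦3, 4↦1, 5↦8, 6↦2, 7↦5, 8↦6, 9↦5, 10↦2]  zeros at y ∈ ∅
  x = 8: [0↦3, 1↦6, 2↦7, 3↦6, 4↦3, 5↦9, 6↦2, 7↦4, 8↦4, 9↦2, 10↦9]  zeros at y ∈ ∅
  x = 9: [0↦0, 1↦2, 2↦2, 3↦0, 4↦7, 5↦1, 6↦4, 7↦5, 8↦4, 9↦1, 10↦7]  zeros at y ∈ {0, 3}
  x = 10: [0↦10, 1↦0, 2↦10, 3↦7, 4↦2, 5↦6, 6↦8, 7↦8, 8↦6, 9↦2, 10↦7]  zeros at y ∈ {1}
Collecting zeros: affine points = {(0, 0), (0, 1), (1, 5), (1, 6), (2, 5), (3, 3), (3, 6), (9, 0), (9, 3), (10, 1)}.
Total count |C(F_11)_aff| = 10.


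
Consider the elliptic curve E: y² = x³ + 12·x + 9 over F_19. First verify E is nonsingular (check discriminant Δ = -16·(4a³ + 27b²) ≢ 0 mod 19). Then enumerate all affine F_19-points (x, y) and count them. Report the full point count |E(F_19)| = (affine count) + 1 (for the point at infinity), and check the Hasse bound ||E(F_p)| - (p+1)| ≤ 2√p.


Affine points = {(0, 3), (0, 16), (4, 8), (4, 11), (5, 2), (5, 17), (8, 3), (8, 16), (11, 3), (11, 16), (12, 0), (13, 5), (13, 14), (15, 7), (15, 12)}; affine count = 15; |E(F_19)| = 16.

Discriminant check: Δ ∝ 4a³ + 27b² = 4·12³ + 27·9² = 4·1728 + 27·81 ≡ 17 (mod 19). Nonzero ⇒ E is nonsingular.
For each x ∈ F_19, compute rhs = x³ + 12·x + 9 mod 19, then count y ∈ F_19 with y² ≡ rhs.
  x = 0: rhs = 9, matching y values: 3, 16 (2 points).
  x = 1: rhs = 3, matching y values: none (0 points).
  x = 2: rhs = 3, matching y values: none (0 points).
  x = 3: rhs = 15, matching y values: none (0 points).
  x = 4: rhs = 7, matching y values: 8, 11 (2 points).
  x = 5: rhs = 4, matching y values: 2, 17 (2 points).
  x = 6: rhs = 12, matching y values: none (0 points).
  x = 7: rhs = 18, matching y values: none (0 points).
  x = 8: rhs = 9, matching y values: 3, 16 (2 points).
  x = 9: rhs = 10, matching y values: none (0 points).
  x = 10: rhs = 8, matching y values: none (0 points).
  x = 11: rhs = 9, matching y values: 3, 16 (2 points).
  x = 12: rhs = 0, matching y values: 0 (1 points).
  x = 13: rhs = 6, matching y values: 5, 14 (2 points).
  x = 14: rhs = 14, matching y values: none (0 points).
  x = 15: rhs = 11, matching y values: 7, 12 (2 points).
  x = 16: rhs = 3, matching y values: none (0 points).
  x = 17: rhs = 15, matching y values: none (0 points).
  x = 18: rhs = 15, matching y values: none (0 points).
Total affine count: 15.
Full point count |E(F_19)| = 15 + 1 = 16.
Hasse bound: |16 − (19+1)| = |-4| = 4 ≤ 2√19 ≈ 8.7178 ✓.


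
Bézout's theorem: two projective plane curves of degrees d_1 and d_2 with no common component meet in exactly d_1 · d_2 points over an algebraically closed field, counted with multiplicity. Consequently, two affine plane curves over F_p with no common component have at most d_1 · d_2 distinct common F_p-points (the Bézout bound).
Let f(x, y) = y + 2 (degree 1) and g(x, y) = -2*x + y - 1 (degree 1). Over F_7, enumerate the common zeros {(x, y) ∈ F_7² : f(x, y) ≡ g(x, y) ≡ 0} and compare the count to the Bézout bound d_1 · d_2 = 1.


Common zeros: {(2, 5)}; count = 1; Bézout bound = 1.

deg(f) = 1, deg(g) = 1, so Bézout bound = 1.
Scan x ∈ F_7. For each x, list the y ∈ F_7 with f(x, y) ≡ 0 and those with g(x, y) ≡ 0 (mod 7); the common zeros in that column are the intersection.
  x = 0: f ≡ 0 at y ∈ {5}; g ≡ 0 at y ∈ {1}; common: ∅.
  x = 1: f ≡ 0 at y ∈ {5}; g ≡ 0 at y ∈ {3}; common: ∅.
  x = 2: f ≡ 0 at y ∈ {5}; g ≡ 0 at y ∈ {5}; common: {5}.
  x = 3: f ≡ 0 at y ∈ {5}; g ≡ 0 at y ∈ {0}; common: ∅.
  x = 4: f ≡ 0 at y ∈ {5}; g ≡ 0 at y ∈ {2}; common: ∅.
  x = 5: f ≡ 0 at y ∈ {5}; g ≡ 0 at y ∈ {4}; common: ∅.
  x = 6: f ≡ 0 at y ∈ {5}; g ≡ 0 at y ∈ {6}; common: ∅.
Collecting: common zeros = {(2, 5)}, so the count is 1.
Comparison with the Bézout bound: 1 ≤ 1 = deg(f)·deg(g), as expected for curves with no common component (the bound is attained).


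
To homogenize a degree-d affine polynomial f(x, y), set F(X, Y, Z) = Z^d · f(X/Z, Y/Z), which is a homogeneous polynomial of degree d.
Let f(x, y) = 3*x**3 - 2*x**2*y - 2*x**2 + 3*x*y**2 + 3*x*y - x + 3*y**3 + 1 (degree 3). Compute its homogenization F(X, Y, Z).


F(X, Y, Z) = 3*X**3 - 2*X**2*Y - 2*X**2*Z + 3*X*Y**2 + 3*X*Y*Z - X*Z**2 + 3*Y**3 + Z**3

deg(f) = 3.
Substitute x = X/Z, y = Y/Z into f, then multiply by Z^3.
  monomial 3·x^3·y^0 ↦ 3·X^3·Y^0·Z^0.
  monomial -2·x^2·y^1 ↦ -2·X^2·Y^1·Z^0.
  monomial -2·x^2·y^0 ↦ -2·X^2·Y^0·Z^1.
  monomial 3·x^1·y^2 ↦ 3·X^1·Y^2·Z^0.
  monomial 3·x^1·y^1 ↦ 3·X^1·Y^1·Z^1.
  monomial -1·x^1·y^0 ↦ -1·X^1·Y^0·Z^2.
  monomial 3·x^0·y^3 ↦ 3·X^0·Y^3·Z^0.
  monomial 1·x^0·y^0 ↦ 1·X^0·Y^0·Z^3.
Collecting: F(X, Y, Z) = 3*X**3 - 2*X**2*Y - 2*X**2*Z + 3*X*Y**2 + 3*X*Y*Z - X*Z**2 + 3*Y**3 + Z**3.


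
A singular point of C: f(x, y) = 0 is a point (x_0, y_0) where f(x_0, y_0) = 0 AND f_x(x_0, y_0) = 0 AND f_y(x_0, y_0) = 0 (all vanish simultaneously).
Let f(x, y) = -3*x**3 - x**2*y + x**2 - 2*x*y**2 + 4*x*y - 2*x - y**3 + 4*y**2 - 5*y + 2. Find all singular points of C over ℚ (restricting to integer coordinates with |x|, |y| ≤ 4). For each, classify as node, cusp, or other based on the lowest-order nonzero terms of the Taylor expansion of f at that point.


Singular points: {(0, 1)}; classification: cusp.

Compute partial derivatives:
  f_x = -9*x**2 - 2*x*y + 2*x - 2*y**2 + 4*y - 2.
  f_y = -x**2 - 4*x*y + 4*x - 3*y**2 + 8*y - 5.
Scan x_0 ∈ {−4, ..., 4}. For each x_0, f_y(x_0, y) is a polynomial in y; find its integer roots y ∈ {−4, ..., 4}, then test f_x and f at those candidates.
  x = -4: f_y(-4, y) = -3*y**2 + 24*y - 37; no integer root y with |y| ≤ 4.
  x = -3: f_y(-3, y) = -3*y**2 + 20*y - 26; no integer root y with |y| ≤ 4.
  x = -2: f_y(-2, y) = -3*y**2 + 16*y - 17; no integer root y with |y| ≤ 4.
  x = -1: f_y(-1, y) = -3*y**2 + 12*y - 10; no integer root y with |y| ≤ 4.
  x = 0: f_y(0, y) = -3*y**2 + 8*y - 5; vanishes at y ∈ {1}. (0, 1): f_x = 0, f = 0 — SINGULAR.
  x = 1: f_y(1, y) = -3*y**2 + 4*y - 2; no integer root y with |y| ≤ 4.
  x = 2: f_y(2, y) = -3*y**2 - 1; no integer root y with |y| ≤ 4.
  x = 3: f_y(3, y) = -3*y**2 - 4*y - 2; no integer root y with |y| ≤ 4.
  x = 4: f_y(4, y) = -3*y**2 - 8*y - 5; vanishes at y ∈ {-1}. (4, -1): f_x = -136 ≠ 0.
Only singular point on the grid: (0, 1).
Classify: substitute x = 0 + u, y = 1 + v and expand: f = -3*u**3 - u**2*v - 2*u*v**2 - v**3 + v**2.
No constant or linear terms (consistent with a singular point). Quadratic part: v**2. Cubic part: -3*u**3 - u**2*v - 2*u*v**2 - v**3.
The quadratic part v**2 is a perfect square, so there is a single (double) tangent line v = 0, i.e. y = 1. Restricting the cubic part to that line (v = 0) leaves -3*u**3 ≠ 0, so f is not divisible by v and the branch is v² ≈ 3*u**3 to lowest order — this is a cusp.
Classification: cusp.


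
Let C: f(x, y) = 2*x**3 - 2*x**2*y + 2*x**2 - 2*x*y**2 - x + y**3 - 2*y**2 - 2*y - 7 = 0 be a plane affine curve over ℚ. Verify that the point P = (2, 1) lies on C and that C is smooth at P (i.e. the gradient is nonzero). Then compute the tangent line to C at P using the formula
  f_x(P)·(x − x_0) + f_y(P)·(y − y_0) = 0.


Tangent line at P: 21*x - 19*y - 23 = 0.

Step 1: f(2, 1) = 0, so P lies on C.
Step 2: partial derivatives
  f_x(x, y) = 6*x**2 - 4*x*y + 4*x - 2*y**2 - 1, f_y(x, y) = -2*x**2 - 4*x*y + 3*y**2 - 4*y - 2.
  f_x(P) = 21, f_y(P) = -19 (gradient nonzero, so P is smooth).
Step 3: tangent line at P: 21·(x − 2) + -19·(y − 1) = 0.
Expanding: 21*x - 19*y - 23 = 0.


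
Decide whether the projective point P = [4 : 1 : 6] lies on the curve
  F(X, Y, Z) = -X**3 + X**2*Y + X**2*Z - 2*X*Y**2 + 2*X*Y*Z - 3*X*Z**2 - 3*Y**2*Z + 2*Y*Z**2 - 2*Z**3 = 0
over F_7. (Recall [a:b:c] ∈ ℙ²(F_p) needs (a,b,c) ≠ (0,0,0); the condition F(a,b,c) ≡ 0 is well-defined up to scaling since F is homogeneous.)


F(4,1,6) ≡ 6 (mod 7); P is NOT on the curve.

Evaluate F(4, 1, 6) term-by-term (mod 7).
  -X**3 ↦ -1·64·1·1 = -64
  X**2*Y ↦ 1·16·1·1 = 16
  X**2*Z ↦ 1·16·1·6 = 96
  -2*X*Y**2 ↦ -2·4·1·1 = -8
  2*X*Y*Z ↦ 2·4·1·6 = 48
  -3*X*Z**2 ↦ -3·4·1·36 = -432
  -3*Y**2*Z ↦ -3·1·1·6 = -18
  2*Y*Z**2 ↦ 2·1·1·36 = 72
  -2*Z**3 ↦ -2·1·1·216 = -432
Sum: F(4, 1, 6) = (-64) + (16) + (96) + (-8) + (48) + (-432) + (-18) + (72) + (-432) = -722.
Reducing mod 7: -722 ≡ 6 (mod 7).
Since F(a, b, c) ≡ 6 ≠ 0 (mod 7), P does NOT lie on the curve.


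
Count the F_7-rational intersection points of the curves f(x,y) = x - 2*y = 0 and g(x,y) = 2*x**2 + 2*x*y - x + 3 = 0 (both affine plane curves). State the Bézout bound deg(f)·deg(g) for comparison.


Common zeros: {(6, 3)}; count = 1; Bézout bound = 2.

deg(f) = 1, deg(g) = 2, so Bézout bound = 2.
Scan x ∈ F_7. For each x, list the y ∈ F_7 with f(x, y) ≡ 0 and those with g(x, y) ≡ 0 (mod 7); the common zeros in that column are the intersection.
  x = 0: f ≡ 0 at y ∈ {0}; g ≡ 0 at y ∈ ∅; common: ∅.
  x = 1: f ≡ 0 at y ∈ {4}; g ≡ 0 at y ∈ {5}; common: ∅.
  x = 2: f ≡ 0 at y ∈ {1}; g ≡ 0 at y ∈ {3}; common: ∅.
  x = 3: f ≡ 0 at y ∈ {5}; g ≡ 0 at y ∈ {4}; common: ∅.
  x = 4: f ≡ 0 at y ∈ {2}; g ≡ 0 at y ∈ {4}; common: ∅.
  x = 5: f ≡ 0 at y ∈ {6}; g ≡ 0 at y ∈ {5}; common: ∅.
  x = 6: f ≡ 0 at y ∈ {3}; g ≡ 0 at y ∈ {3}; common: {3}.
Collecting: common zeros = {(6, 3)}, so the count is 1.
Comparison with the Bézout bound: 1 ≤ 2 = deg(f)·deg(g), as expected for curves with no common component (the affine F_7-count falls short of the bound because intersections may lie at infinity, over extension fields, or carry multiplicity).


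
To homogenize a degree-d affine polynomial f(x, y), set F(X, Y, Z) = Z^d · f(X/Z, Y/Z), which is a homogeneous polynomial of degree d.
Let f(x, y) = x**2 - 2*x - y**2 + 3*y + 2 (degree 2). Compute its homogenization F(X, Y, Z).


F(X, Y, Z) = X**2 - 2*X*Z - Y**2 + 3*Y*Z + 2*Z**2

deg(f) = 2.
Substitute x = X/Z, y = Y/Z into f, then multiply by Z^2.
  monomial 1·x^2·y^0 ↦ 1·X^2·Y^0·Z^0.
  monomial -2·x^1·y^0 ↦ -2·X^1·Y^0·Z^1.
  monomial -1·x^0·y^2 ↦ -1·X^0·Y^2·Z^0.
  monomial 3·x^0·y^1 ↦ 3·X^0·Y^1·Z^1.
  monomial 2·x^0·y^0 ↦ 2·X^0·Y^0·Z^2.
Collecting: F(X, Y, Z) = X**2 - 2*X*Z - Y**2 + 3*Y*Z + 2*Z**2.


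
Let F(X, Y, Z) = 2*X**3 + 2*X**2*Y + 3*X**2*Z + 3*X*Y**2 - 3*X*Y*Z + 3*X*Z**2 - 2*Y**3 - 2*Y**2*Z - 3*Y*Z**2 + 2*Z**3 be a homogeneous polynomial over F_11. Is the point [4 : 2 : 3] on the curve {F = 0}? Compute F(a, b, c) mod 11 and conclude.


F(4,2,3) ≡ 6 (mod 11); P is NOT on the curve.

Evaluate F(4, 2, 3) term-by-term (mod 11).
  2*X**3 ↦ 2·64·1·1 = 128
  2*X**2*Y ↦ 2·16·2·1 = 64
  3*X**2*Z ↦ 3·16·1·3 = 144
  3*X*Y**2 ↦ 3·4·4·1 = 48
  -3*X*Y*Z ↦ -3·4·2·3 = -72
  3*X*Z**2 ↦ 3·4·1·9 = 108
  -2*Y**3 ↦ -2·1·8·1 = -16
  -2*Y**2*Z ↦ -2·1·4·3 = -24
  -3*Y*Z**2 ↦ -3·1·2·9 = -54
  2*Z**3 ↦ 2·1·1·27 = 54
Sum: F(4, 2, 3) = (128) + (64) + (144) + (48) + (-72) + (108) + (-16) + (-24) + (-54) + (54) = 380.
Reducing mod 11: 380 ≡ 6 (mod 11).
Since F(a, b, c) ≡ 6 ≠ 0 (mod 11), P does NOT lie on the curve.


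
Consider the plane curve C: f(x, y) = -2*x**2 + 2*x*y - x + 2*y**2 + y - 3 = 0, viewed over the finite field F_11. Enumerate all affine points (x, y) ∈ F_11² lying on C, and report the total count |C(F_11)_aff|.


Affine F_11-points: {(0, 1), (0, 4), (6, 1), (6, 9), (7, 10), (8, 9), (8, 10), (9, 3), (9, 4), (10, 3)}; count = 10.

For each of the 121 pairs (x, y) ∈ F_11², evaluate f(x, y) mod 11. Record the zeros.
  x = 0: [0↦8, 1↦0, 2↦7, 3↦7, 4↦0, 5↦8, 6↦9, 7↦3, 8↦1, 9↦3, 10↦9]  zeros at y ∈ {1, 4}
  x = 1: [0↦5, 1↦10, 2↦8, 3↦10, 4↦5, 5↦4, 6↦7, 7↦3, 8↦3, 9↦7, 10↦4]  zeros at y ∈ ∅
  x = 2: [0↦9, 1↦5, 2↦5, 3↦9, 4↦6, 5↦7, 6↦1, 7↦10, 8↦1, 9↦7, 10↦6]  zeros at y ∈ ∅
  x = 3: [0↦9, 1↦7, 2↦9, 3↦4, 4↦3, 5↦6, 6↦2, 7↦2, 8↦6, 9↦3, 10↦4]  zeros at y ∈ ∅
  x = 4: [0↦5, 1↦5, 2↦9, 3↦6, 4↦7, 5↦1, 6↦10, 7↦1, 8↦7, 9↦6, 10↦9]  zeros at y ∈ ∅
  x = 5: [0↦8, 1↦10, 2↦5, 3↦4, 4↦7, 5↦3, 6↦3, 7↦7, 8↦4, 9↦5, 10↦10]  zeros at y ∈ ∅
  x = 6: [0↦7, 1↦0, 2↦8, 3↦9, 4↦3, 5↦1, 6↦3, 7↦9, 8↦8, 9↦0, 10↦7]  zeros at y ∈ {1, 9}
  x = 7: [0↦2, 1↦8, 2↦7, 3↦10, 4↦6, 5↦6, 6↦10, 7↦7, 8↦8, 9↦2, 10↦0]  zeros at y ∈ {10}
  x = 8: [0↦4, 1↦1, 2↦2, 3↦7, 4↦5, 5↦7, 6↦2, 7↦1, 8↦4, 9↦0, 10↦0]  zeros at y ∈ {9, 10}
  x = 9: [0↦2, 1↦1, 2↦4, 3↦0, 4↦0, 5↦4, 6↦1, 7↦2, 8↦7, 9↦5, 10↦7]  zeros at y ∈ {3, 4}
  x = 10: [0↦7, 1↦8, 2↦2, 3↦0, 4↦2, 5↦8, 6↦7, 7↦10, 8↦6, 9↦6, 10↦10]  zeros at y ∈ {3}
Collecting zeros: affine points = {(0, 1), (0, 4), (6, 1), (6, 9), (7, 10), (8, 9), (8, 10), (9, 3), (9, 4), (10, 3)}.
Total count |C(F_11)_aff| = 10.


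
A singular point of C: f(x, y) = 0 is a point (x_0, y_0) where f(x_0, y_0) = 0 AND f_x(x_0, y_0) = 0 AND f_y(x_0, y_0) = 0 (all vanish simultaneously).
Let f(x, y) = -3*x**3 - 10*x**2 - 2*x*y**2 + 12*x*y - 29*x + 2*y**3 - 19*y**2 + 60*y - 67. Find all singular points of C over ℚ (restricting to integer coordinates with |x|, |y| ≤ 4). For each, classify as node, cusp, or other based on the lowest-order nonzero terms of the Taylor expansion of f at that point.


Singular points: {(-1, 3)}; classification: node.

Compute partial derivatives:
  f_x = -9*x**2 - 20*x - 2*y**2 + 12*y - 29.
  f_y = -4*x*y + 12*x + 6*y**2 - 38*y + 60.
Scan x_0 ∈ {−4, ..., 4}. For each x_0, f_y(x_0, y) is a polynomial in y; find its integer roots y ∈ {−4, ..., 4}, then test f_x and f at those candidates.
  x = -4: f_y(-4, y) = 6*y**2 - 22*y + 12; vanishes at y ∈ {3}. (-4, 3): f_x = -75 ≠ 0.
  x = -3: f_y(-3, y) = 6*y**2 - 26*y + 24; vanishes at y ∈ {3}. (-3, 3): f_x = -32 ≠ 0.
  x = -2: f_y(-2, y) = 6*y**2 - 30*y + 36; vanishes at y ∈ {2, 3}. (-2, 2): f_x = -9 ≠ 0; (-2, 3): f_x = -7 ≠ 0.
  x = -1: f_y(-1, y) = 6*y**2 - 34*y + 48; vanishes at y ∈ {3}. (-1, 3): f_x = 0, f = 0 — SINGULAR.
  x = 0: f_y(0, y) = 6*y**2 - 38*y + 60; vanishes at y ∈ {3}. (0, 3): f_x = -11 ≠ 0.
  x = 1: f_y(1, y) = 6*y**2 - 42*y + 72; vanishes at y ∈ {3, 4}. (1, 3): f_x = -40 ≠ 0; (1, 4): f_x = -42 ≠ 0.
  x = 2: f_y(2, y) = 6*y**2 - 46*y + 84; vanishes at y ∈ {3}. (2, 3): f_x = -87 ≠ 0.
  x = 3: f_y(3, y) = 6*y**2 - 50*y + 96; vanishes at y ∈ {3}. (3, 3): f_x = -152 ≠ 0.
  x = 4: f_y(4, y) = 6*y**2 - 54*y + 108; vanishes at y ∈ {3}. (4, 3): f_x = -235 ≠ 0.
Only singular point on the grid: (-1, 3).
Classify: substitute x = -1 + u, y = 3 + v and expand: f = -3*u**3 - u**2 - 2*u*v**2 + 2*v**3 + v**2.
No constant or linear terms (consistent with a singular point). Quadratic part: -u**2 + v**2. Cubic part: -3*u**3 - 2*u*v**2 + 2*v**3.
The quadratic part v**2 - u**2 = (v − u)(v + u) splits into two distinct linear factors, so there are two distinct tangent lines y − 3 = ±(x − -1) — this is a node (ordinary double point).
Classification: node.
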